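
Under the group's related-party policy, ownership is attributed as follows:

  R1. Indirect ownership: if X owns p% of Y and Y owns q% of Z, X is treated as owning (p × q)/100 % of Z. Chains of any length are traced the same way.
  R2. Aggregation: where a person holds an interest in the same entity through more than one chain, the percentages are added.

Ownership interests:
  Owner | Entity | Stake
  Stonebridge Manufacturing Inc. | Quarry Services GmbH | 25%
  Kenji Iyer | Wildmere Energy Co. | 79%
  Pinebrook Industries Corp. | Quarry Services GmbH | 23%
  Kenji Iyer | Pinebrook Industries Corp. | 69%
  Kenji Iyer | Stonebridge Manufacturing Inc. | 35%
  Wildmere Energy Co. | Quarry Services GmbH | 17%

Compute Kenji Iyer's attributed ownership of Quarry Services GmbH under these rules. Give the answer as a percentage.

Chain via Pinebrook Industries Corp. (R1): 69% × 23% = 15.87% of Quarry Services GmbH.
Chain via Stonebridge Manufacturing Inc. (R1): 35% × 25% = 8.75% of Quarry Services GmbH.
Chain via Wildmere Energy Co. (R1): 79% × 17% = 13.43% of Quarry Services GmbH.
Aggregating (R2): 15.87% + 8.75% + 13.43% = 38.05%.

38.05%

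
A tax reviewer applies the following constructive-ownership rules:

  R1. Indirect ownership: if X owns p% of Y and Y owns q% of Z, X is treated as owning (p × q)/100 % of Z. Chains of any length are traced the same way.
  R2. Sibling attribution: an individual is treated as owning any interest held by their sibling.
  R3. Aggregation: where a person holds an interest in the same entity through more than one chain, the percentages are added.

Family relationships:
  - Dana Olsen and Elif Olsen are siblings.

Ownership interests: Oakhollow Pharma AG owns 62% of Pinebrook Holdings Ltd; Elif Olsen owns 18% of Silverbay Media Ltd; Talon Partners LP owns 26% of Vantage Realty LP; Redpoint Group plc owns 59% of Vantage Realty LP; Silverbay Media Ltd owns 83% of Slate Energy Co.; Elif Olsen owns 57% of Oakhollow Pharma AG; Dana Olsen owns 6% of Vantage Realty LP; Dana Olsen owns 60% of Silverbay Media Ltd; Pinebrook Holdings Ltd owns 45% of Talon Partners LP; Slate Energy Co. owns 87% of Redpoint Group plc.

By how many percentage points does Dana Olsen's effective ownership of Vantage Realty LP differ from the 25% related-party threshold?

18.365822

By sibling attribution (R2), Dana Olsen is treated as also owning Elif Olsen's interest in Silverbay Media Ltd, giving 60% + 18% = 78%.
By sibling attribution (R2), Dana Olsen is treated as owning Elif Olsen's 57% interest in Oakhollow Pharma AG.
Chain via Silverbay Media Ltd → Slate Energy Co. → Redpoint Group plc (R1): 78% × 83% × 87% × 59% = 33.231042% of Vantage Realty LP.
Direct interest in Vantage Realty LP: 6%.
Chain via Oakhollow Pharma AG → Pinebrook Holdings Ltd → Talon Partners LP (R1): 57% × 62% × 45% × 26% = 4.13478% of Vantage Realty LP.
Aggregating (R3): 33.231042% + 6% + 4.13478% = 43.365822%.
43.365822% exceeds the 25% threshold by 18.365822 percentage points.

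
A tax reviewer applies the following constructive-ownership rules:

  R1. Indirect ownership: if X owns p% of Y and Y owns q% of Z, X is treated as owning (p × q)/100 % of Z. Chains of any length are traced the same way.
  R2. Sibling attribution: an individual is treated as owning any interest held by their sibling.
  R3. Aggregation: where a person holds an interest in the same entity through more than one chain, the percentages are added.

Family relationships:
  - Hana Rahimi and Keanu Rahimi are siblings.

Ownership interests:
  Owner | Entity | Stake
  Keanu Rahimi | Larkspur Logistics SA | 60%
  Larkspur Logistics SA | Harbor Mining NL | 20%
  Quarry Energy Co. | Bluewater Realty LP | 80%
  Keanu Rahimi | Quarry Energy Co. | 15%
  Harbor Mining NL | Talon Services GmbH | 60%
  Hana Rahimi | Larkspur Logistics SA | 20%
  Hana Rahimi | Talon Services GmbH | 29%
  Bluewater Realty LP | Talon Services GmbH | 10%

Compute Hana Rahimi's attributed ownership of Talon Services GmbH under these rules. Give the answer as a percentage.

By sibling attribution (R2), Hana Rahimi is treated as also owning Keanu Rahimi's interest in Larkspur Logistics SA, giving 20% + 60% = 80%.
By sibling attribution (R2), Hana Rahimi is treated as owning Keanu Rahimi's 15% interest in Quarry Energy Co.
Chain via Larkspur Logistics SA → Harbor Mining NL (R1): 80% × 20% × 60% = 9.6% of Talon Services GmbH.
Direct interest in Talon Services GmbH: 29%.
Chain via Quarry Energy Co. → Bluewater Realty LP (R1): 15% × 80% × 10% = 1.2% of Talon Services GmbH.
Aggregating (R3): 9.6% + 29% + 1.2% = 39.8%.

39.8%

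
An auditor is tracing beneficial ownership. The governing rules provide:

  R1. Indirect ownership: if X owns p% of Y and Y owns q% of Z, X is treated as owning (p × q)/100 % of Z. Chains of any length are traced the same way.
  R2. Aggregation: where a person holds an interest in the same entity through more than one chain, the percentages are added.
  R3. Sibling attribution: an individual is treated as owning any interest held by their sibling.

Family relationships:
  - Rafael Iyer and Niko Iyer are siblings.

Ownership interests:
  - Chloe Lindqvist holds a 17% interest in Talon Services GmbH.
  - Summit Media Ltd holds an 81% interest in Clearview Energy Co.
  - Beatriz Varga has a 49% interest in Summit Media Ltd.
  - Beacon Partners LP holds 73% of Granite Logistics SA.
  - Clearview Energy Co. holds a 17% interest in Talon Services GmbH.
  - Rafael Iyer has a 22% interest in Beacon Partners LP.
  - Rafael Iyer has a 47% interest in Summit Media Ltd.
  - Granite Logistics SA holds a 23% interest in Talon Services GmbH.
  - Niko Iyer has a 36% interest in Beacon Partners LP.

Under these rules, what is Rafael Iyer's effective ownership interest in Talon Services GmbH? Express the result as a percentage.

16.2101%

By sibling attribution (R3), Rafael Iyer is treated as also owning Niko Iyer's interest in Beacon Partners LP, giving 22% + 36% = 58%.
Chain via Summit Media Ltd → Clearview Energy Co. (R1): 47% × 81% × 17% = 6.4719% of Talon Services GmbH.
Chain via Beacon Partners LP → Granite Logistics SA (R1): 58% × 73% × 23% = 9.7382% of Talon Services GmbH.
Aggregating (R2): 6.4719% + 9.7382% = 16.2101%.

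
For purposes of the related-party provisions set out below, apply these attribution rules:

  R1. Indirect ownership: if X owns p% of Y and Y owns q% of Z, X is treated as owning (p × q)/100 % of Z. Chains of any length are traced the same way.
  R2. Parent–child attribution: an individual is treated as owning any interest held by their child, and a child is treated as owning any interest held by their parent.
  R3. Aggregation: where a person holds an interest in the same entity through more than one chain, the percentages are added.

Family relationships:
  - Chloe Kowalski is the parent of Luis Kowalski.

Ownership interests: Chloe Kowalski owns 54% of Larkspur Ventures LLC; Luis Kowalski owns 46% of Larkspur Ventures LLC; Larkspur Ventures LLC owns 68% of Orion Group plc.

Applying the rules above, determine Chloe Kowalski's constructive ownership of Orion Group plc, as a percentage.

By parent–child attribution (R2), Chloe Kowalski is treated as also owning Luis Kowalski's interest in Larkspur Ventures LLC, giving 54% + 46% = 100%.
Chain via Larkspur Ventures LLC (R1): 100% × 68% = 68% of Orion Group plc.

68%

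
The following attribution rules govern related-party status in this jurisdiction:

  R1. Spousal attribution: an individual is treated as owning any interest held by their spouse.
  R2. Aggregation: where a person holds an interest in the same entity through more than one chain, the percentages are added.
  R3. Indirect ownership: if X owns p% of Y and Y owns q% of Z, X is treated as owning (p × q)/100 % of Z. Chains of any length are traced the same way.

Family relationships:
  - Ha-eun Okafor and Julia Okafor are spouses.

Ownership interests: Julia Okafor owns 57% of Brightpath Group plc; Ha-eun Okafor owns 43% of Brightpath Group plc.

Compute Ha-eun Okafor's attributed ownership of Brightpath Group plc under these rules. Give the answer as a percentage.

100%

By spousal attribution (R1), Ha-eun Okafor is treated as also owning Julia Okafor's interest in Brightpath Group plc, giving 43% + 57% = 100%.
Direct interest in Brightpath Group plc: 100%.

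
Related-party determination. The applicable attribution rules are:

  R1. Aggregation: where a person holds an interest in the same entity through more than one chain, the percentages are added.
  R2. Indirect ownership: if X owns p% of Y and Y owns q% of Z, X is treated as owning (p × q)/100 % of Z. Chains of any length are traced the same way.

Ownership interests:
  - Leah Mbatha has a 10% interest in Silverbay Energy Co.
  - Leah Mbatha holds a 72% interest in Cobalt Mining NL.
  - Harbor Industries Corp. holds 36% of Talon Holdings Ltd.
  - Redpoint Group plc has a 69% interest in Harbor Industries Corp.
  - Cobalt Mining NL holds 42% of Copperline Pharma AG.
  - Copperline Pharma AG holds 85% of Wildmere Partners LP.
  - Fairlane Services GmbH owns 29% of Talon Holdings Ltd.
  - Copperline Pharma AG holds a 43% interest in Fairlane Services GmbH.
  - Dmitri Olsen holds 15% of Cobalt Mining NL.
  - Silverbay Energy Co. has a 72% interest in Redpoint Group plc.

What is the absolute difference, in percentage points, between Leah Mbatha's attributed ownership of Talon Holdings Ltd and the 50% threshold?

44.440592

Chain via Cobalt Mining NL → Copperline Pharma AG → Fairlane Services GmbH (R2): 72% × 42% × 43% × 29% = 3.770928% of Talon Holdings Ltd.
Chain via Silverbay Energy Co. → Redpoint Group plc → Harbor Industries Corp. (R2): 10% × 72% × 69% × 36% = 1.78848% of Talon Holdings Ltd.
Aggregating (R1): 3.770928% + 1.78848% = 5.559408%.
5.559408% falls short of the 50% threshold by 44.440592 percentage points.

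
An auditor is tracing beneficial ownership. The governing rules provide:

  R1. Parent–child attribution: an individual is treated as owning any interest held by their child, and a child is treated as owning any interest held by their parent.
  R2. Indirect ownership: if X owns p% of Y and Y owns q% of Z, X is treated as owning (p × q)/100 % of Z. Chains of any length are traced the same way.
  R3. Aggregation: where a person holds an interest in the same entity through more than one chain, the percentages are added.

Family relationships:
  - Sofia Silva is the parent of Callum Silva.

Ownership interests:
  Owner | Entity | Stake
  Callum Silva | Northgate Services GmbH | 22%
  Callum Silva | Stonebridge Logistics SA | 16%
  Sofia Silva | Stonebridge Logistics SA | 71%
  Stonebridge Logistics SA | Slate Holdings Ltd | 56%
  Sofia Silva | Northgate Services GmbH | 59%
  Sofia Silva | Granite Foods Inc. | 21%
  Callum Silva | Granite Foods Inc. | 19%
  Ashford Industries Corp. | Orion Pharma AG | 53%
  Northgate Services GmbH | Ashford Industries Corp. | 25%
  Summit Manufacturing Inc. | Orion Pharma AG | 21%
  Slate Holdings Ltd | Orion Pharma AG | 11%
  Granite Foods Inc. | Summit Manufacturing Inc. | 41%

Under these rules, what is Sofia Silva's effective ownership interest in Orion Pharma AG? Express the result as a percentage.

19.5357%

By parent–child attribution (R1), Sofia Silva is treated as also owning Callum Silva's interest in Granite Foods Inc, giving 21% + 19% = 40%.
By parent–child attribution (R1), Sofia Silva is treated as also owning Callum Silva's interest in Stonebridge Logistics SA, giving 71% + 16% = 87%.
By parent–child attribution (R1), Sofia Silva is treated as also owning Callum Silva's interest in Northgate Services GmbH, giving 59% + 22% = 81%.
Chain via Granite Foods Inc. → Summit Manufacturing Inc. (R2): 40% × 41% × 21% = 3.444% of Orion Pharma AG.
Chain via Stonebridge Logistics SA → Slate Holdings Ltd (R2): 87% × 56% × 11% = 5.3592% of Orion Pharma AG.
Chain via Northgate Services GmbH → Ashford Industries Corp. (R2): 81% × 25% × 53% = 10.7325% of Orion Pharma AG.
Aggregating (R3): 3.444% + 5.3592% + 10.7325% = 19.5357%.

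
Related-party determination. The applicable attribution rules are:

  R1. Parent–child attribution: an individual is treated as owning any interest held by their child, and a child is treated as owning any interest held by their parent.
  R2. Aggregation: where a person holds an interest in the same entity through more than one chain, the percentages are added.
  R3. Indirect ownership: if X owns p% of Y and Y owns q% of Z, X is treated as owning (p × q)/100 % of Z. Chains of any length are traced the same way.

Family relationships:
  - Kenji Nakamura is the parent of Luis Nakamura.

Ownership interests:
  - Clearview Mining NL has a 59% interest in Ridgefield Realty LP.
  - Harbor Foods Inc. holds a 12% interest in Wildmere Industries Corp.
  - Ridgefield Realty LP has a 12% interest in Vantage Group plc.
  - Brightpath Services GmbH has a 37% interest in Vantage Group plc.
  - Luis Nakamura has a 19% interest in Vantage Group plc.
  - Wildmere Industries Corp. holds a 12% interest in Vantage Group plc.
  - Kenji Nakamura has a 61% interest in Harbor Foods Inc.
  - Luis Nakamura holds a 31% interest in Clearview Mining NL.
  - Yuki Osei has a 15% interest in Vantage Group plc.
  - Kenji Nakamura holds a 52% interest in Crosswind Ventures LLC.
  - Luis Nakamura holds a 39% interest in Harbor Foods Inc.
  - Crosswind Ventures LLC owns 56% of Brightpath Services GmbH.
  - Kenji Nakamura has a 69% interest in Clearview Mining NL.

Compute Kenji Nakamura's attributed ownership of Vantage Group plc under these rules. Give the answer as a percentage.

By parent–child attribution (R1), Kenji Nakamura is treated as also owning Luis Nakamura's interest in Harbor Foods Inc, giving 61% + 39% = 100%.
By parent–child attribution (R1), Kenji Nakamura is treated as also owning Luis Nakamura's interest in Clearview Mining NL, giving 69% + 31% = 100%.
By parent–child attribution (R1), Kenji Nakamura is treated as owning Luis Nakamura's 19% interest in Vantage Group plc.
Chain via Harbor Foods Inc. → Wildmere Industries Corp. (R3): 100% × 12% × 12% = 1.44% of Vantage Group plc.
Chain via Clearview Mining NL → Ridgefield Realty LP (R3): 100% × 59% × 12% = 7.08% of Vantage Group plc.
Chain via Crosswind Ventures LLC → Brightpath Services GmbH (R3): 52% × 56% × 37% = 10.7744% of Vantage Group plc.
Direct interest in Vantage Group plc: 19%.
Aggregating (R2): 1.44% + 7.08% + 10.7744% + 19% = 38.2944%.

38.2944%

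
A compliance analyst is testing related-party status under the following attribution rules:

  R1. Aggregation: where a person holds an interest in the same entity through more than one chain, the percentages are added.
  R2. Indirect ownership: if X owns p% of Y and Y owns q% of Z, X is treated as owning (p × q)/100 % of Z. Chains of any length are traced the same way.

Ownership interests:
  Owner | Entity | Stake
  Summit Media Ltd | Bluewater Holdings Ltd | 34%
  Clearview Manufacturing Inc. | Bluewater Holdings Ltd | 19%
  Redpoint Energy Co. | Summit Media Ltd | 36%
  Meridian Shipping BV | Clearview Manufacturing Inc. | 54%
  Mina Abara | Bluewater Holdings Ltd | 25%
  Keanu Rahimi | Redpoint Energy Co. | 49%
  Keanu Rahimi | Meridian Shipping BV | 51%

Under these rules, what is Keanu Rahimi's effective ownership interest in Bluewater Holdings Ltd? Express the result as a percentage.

11.2302%

Chain via Redpoint Energy Co. → Summit Media Ltd (R2): 49% × 36% × 34% = 5.9976% of Bluewater Holdings Ltd.
Chain via Meridian Shipping BV → Clearview Manufacturing Inc. (R2): 51% × 54% × 19% = 5.2326% of Bluewater Holdings Ltd.
Aggregating (R1): 5.9976% + 5.2326% = 11.2302%.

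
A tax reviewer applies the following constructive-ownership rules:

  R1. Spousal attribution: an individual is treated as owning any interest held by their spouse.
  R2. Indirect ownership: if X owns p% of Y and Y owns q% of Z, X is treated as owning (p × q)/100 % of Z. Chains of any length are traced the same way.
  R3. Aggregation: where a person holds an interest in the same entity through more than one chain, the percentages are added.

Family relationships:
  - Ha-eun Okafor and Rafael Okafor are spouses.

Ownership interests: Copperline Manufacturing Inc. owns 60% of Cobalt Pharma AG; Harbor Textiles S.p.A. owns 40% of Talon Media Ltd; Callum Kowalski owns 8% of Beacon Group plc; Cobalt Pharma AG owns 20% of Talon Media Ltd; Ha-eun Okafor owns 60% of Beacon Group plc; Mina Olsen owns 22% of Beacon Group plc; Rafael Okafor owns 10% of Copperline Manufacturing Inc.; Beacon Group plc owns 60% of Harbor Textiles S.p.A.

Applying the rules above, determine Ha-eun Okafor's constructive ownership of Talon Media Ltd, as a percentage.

By spousal attribution (R1), Ha-eun Okafor is treated as owning Rafael Okafor's 10% interest in Copperline Manufacturing Inc.
Chain via Beacon Group plc → Harbor Textiles S.p.A. (R2): 60% × 60% × 40% = 14.4% of Talon Media Ltd.
Chain via Copperline Manufacturing Inc. → Cobalt Pharma AG (R2): 10% × 60% × 20% = 1.2% of Talon Media Ltd.
Aggregating (R3): 14.4% + 1.2% = 15.6%.

15.6%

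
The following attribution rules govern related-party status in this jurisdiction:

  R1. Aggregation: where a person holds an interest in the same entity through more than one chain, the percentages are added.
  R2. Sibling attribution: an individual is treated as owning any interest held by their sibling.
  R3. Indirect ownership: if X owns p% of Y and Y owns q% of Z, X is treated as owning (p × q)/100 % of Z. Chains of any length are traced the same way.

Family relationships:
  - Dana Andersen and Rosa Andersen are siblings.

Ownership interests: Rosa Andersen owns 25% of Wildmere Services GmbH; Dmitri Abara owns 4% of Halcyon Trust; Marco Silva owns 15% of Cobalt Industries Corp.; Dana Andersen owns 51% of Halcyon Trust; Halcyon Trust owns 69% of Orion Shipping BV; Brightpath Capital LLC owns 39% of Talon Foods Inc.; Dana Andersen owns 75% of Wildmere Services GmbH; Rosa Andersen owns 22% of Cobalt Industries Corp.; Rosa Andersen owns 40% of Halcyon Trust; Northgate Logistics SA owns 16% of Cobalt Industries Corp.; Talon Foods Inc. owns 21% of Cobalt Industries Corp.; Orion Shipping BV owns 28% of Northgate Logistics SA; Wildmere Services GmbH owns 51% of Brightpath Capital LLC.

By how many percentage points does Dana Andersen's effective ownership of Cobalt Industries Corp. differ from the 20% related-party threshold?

8.989892

By sibling attribution (R2), Dana Andersen is treated as also owning Rosa Andersen's interest in Halcyon Trust, giving 51% + 40% = 91%.
By sibling attribution (R2), Dana Andersen is treated as also owning Rosa Andersen's interest in Wildmere Services GmbH, giving 75% + 25% = 100%.
By sibling attribution (R2), Dana Andersen is treated as owning Rosa Andersen's 22% interest in Cobalt Industries Corp.
Chain via Halcyon Trust → Orion Shipping BV → Northgate Logistics SA (R3): 91% × 69% × 28% × 16% = 2.812992% of Cobalt Industries Corp.
Chain via Wildmere Services GmbH → Brightpath Capital LLC → Talon Foods Inc. (R3): 100% × 51% × 39% × 21% = 4.1769% of Cobalt Industries Corp.
Direct interest in Cobalt Industries Corp: 22%.
Aggregating (R1): 2.812992% + 4.1769% + 22% = 28.989892%.
28.989892% exceeds the 20% threshold by 8.989892 percentage points.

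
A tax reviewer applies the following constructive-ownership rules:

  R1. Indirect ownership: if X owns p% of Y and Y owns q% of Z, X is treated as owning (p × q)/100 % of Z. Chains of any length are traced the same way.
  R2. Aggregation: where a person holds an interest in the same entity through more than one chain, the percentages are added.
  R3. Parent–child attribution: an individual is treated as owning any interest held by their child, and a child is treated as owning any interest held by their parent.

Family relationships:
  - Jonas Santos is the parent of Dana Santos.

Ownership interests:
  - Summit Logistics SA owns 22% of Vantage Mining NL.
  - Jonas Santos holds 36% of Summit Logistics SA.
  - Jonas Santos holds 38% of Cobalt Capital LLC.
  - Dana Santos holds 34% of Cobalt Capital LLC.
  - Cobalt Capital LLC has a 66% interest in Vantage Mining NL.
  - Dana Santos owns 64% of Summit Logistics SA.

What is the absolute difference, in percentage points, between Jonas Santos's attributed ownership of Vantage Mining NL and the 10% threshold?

59.52

By parent–child attribution (R3), Jonas Santos is treated as also owning Dana Santos's interest in Cobalt Capital LLC, giving 38% + 34% = 72%.
By parent–child attribution (R3), Jonas Santos is treated as also owning Dana Santos's interest in Summit Logistics SA, giving 36% + 64% = 100%.
Chain via Cobalt Capital LLC (R1): 72% × 66% = 47.52% of Vantage Mining NL.
Chain via Summit Logistics SA (R1): 100% × 22% = 22% of Vantage Mining NL.
Aggregating (R2): 47.52% + 22% = 69.52%.
69.52% exceeds the 10% threshold by 59.52 percentage points.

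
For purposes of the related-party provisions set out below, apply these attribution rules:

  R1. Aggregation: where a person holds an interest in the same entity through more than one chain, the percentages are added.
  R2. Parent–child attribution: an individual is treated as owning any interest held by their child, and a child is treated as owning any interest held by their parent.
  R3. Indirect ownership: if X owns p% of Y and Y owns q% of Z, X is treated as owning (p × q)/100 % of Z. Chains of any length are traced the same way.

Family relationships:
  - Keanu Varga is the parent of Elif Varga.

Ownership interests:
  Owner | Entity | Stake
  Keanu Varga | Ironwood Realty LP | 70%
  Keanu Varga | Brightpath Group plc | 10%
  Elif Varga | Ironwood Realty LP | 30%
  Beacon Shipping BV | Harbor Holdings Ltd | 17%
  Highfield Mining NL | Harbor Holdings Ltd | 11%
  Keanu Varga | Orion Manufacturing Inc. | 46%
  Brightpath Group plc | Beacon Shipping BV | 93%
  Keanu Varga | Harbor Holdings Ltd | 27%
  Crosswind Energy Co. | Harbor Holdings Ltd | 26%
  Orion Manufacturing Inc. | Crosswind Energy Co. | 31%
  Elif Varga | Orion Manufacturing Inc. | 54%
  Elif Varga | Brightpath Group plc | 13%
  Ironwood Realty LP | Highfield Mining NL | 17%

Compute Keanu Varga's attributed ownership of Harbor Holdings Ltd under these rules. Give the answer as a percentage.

40.5663%

By parent–child attribution (R2), Keanu Varga is treated as also owning Elif Varga's interest in Orion Manufacturing Inc, giving 46% + 54% = 100%.
By parent–child attribution (R2), Keanu Varga is treated as also owning Elif Varga's interest in Brightpath Group plc, giving 10% + 13% = 23%.
By parent–child attribution (R2), Keanu Varga is treated as also owning Elif Varga's interest in Ironwood Realty LP, giving 70% + 30% = 100%.
Chain via Orion Manufacturing Inc. → Crosswind Energy Co. (R3): 100% × 31% × 26% = 8.06% of Harbor Holdings Ltd.
Chain via Brightpath Group plc → Beacon Shipping BV (R3): 23% × 93% × 17% = 3.6363% of Harbor Holdings Ltd.
Chain via Ironwood Realty LP → Highfield Mining NL (R3): 100% × 17% × 11% = 1.87% of Harbor Holdings Ltd.
Direct interest in Harbor Holdings Ltd: 27%.
Aggregating (R1): 8.06% + 3.6363% + 1.87% + 27% = 40.5663%.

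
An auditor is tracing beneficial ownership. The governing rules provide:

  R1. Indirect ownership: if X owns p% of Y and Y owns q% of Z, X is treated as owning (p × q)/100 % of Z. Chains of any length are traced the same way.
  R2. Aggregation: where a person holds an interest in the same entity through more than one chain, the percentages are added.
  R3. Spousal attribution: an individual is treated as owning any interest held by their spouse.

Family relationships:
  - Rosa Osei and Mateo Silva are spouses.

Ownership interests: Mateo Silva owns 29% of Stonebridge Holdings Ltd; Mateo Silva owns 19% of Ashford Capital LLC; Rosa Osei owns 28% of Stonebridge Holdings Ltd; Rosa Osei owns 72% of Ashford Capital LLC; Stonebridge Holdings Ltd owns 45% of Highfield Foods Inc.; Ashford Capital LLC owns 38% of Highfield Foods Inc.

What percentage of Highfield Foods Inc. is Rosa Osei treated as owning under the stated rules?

60.23%

By spousal attribution (R3), Rosa Osei is treated as also owning Mateo Silva's interest in Ashford Capital LLC, giving 72% + 19% = 91%.
By spousal attribution (R3), Rosa Osei is treated as also owning Mateo Silva's interest in Stonebridge Holdings Ltd, giving 28% + 29% = 57%.
Chain via Ashford Capital LLC (R1): 91% × 38% = 34.58% of Highfield Foods Inc.
Chain via Stonebridge Holdings Ltd (R1): 57% × 45% = 25.65% of Highfield Foods Inc.
Aggregating (R2): 34.58% + 25.65% = 60.23%.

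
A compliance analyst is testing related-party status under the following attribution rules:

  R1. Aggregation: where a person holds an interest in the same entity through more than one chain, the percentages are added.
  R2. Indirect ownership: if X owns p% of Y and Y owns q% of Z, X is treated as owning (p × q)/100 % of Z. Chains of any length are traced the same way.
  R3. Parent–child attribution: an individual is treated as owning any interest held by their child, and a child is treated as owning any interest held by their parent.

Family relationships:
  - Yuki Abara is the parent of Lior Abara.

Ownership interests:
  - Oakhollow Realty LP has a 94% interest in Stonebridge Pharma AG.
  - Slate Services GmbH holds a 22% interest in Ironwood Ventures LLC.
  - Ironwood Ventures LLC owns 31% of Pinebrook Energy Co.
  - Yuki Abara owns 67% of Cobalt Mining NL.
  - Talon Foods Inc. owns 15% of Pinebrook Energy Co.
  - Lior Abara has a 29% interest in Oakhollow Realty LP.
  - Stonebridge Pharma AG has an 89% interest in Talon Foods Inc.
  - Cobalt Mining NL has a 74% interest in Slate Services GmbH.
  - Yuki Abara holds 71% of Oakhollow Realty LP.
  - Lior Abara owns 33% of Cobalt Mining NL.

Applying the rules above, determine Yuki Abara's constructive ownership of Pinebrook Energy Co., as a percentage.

By parent–child attribution (R3), Yuki Abara is treated as also owning Lior Abara's interest in Oakhollow Realty LP, giving 71% + 29% = 100%.
By parent–child attribution (R3), Yuki Abara is treated as also owning Lior Abara's interest in Cobalt Mining NL, giving 67% + 33% = 100%.
Chain via Oakhollow Realty LP → Stonebridge Pharma AG → Talon Foods Inc. (R2): 100% × 94% × 89% × 15% = 12.549% of Pinebrook Energy Co.
Chain via Cobalt Mining NL → Slate Services GmbH → Ironwood Ventures LLC (R2): 100% × 74% × 22% × 31% = 5.0468% of Pinebrook Energy Co.
Aggregating (R1): 12.549% + 5.0468% = 17.5958%.

17.5958%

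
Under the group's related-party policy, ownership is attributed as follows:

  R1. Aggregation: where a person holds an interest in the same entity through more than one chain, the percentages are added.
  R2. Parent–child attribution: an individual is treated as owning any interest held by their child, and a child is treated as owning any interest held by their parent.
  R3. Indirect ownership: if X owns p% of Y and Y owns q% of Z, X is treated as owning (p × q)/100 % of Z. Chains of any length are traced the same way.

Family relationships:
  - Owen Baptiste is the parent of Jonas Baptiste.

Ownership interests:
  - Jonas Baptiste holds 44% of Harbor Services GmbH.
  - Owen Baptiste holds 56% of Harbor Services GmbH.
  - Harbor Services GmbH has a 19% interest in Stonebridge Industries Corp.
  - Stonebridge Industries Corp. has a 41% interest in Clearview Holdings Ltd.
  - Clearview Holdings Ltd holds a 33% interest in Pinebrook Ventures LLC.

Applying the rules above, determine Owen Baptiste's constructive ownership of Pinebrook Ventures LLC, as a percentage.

By parent–child attribution (R2), Owen Baptiste is treated as also owning Jonas Baptiste's interest in Harbor Services GmbH, giving 56% + 44% = 100%.
Chain via Harbor Services GmbH → Stonebridge Industries Corp. → Clearview Holdings Ltd (R3): 100% × 19% × 41% × 33% = 2.5707% of Pinebrook Ventures LLC.

2.5707%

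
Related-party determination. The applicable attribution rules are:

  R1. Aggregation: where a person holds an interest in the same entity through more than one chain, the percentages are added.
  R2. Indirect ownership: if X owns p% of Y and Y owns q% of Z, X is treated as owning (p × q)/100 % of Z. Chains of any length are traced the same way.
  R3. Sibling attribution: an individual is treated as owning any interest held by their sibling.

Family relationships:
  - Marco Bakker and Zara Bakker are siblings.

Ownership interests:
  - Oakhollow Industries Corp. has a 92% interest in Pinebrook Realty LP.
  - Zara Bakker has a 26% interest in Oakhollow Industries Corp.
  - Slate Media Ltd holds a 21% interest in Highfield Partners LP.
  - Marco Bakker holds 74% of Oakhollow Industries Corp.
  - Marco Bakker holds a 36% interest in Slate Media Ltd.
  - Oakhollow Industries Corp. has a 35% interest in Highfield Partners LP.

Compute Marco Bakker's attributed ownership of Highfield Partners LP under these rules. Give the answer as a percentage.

By sibling attribution (R3), Marco Bakker is treated as also owning Zara Bakker's interest in Oakhollow Industries Corp, giving 74% + 26% = 100%.
Chain via Oakhollow Industries Corp. (R2): 100% × 35% = 35% of Highfield Partners LP.
Chain via Slate Media Ltd (R2): 36% × 21% = 7.56% of Highfield Partners LP.
Aggregating (R1): 35% + 7.56% = 42.56%.

42.56%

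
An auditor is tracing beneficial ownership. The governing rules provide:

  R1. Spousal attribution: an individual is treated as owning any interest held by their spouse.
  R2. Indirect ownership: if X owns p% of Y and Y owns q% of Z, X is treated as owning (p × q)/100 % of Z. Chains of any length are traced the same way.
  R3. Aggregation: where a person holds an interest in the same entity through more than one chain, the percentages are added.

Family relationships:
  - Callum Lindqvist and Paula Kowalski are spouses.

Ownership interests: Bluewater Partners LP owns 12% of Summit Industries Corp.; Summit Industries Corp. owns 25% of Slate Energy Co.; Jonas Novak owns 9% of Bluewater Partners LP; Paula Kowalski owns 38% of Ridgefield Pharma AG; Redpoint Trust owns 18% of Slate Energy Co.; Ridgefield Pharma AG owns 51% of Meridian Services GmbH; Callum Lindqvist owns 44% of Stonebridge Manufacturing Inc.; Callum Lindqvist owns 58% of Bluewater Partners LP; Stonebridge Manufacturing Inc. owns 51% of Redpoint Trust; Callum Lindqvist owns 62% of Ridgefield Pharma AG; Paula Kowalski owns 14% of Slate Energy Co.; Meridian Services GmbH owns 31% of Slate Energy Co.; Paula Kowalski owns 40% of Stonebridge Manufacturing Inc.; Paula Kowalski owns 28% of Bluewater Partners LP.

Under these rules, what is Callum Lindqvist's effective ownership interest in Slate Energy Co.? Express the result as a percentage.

By spousal attribution (R1), Callum Lindqvist is treated as also owning Paula Kowalski's interest in Bluewater Partners LP, giving 58% + 28% = 86%.
By spousal attribution (R1), Callum Lindqvist is treated as also owning Paula Kowalski's interest in Stonebridge Manufacturing Inc, giving 44% + 40% = 84%.
By spousal attribution (R1), Callum Lindqvist is treated as also owning Paula Kowalski's interest in Ridgefield Pharma AG, giving 62% + 38% = 100%.
By spousal attribution (R1), Callum Lindqvist is treated as owning Paula Kowalski's 14% interest in Slate Energy Co.
Chain via Bluewater Partners LP → Summit Industries Corp. (R2): 86% × 12% × 25% = 2.58% of Slate Energy Co.
Chain via Stonebridge Manufacturing Inc. → Redpoint Trust (R2): 84% × 51% × 18% = 7.7112% of Slate Energy Co.
Chain via Ridgefield Pharma AG → Meridian Services GmbH (R2): 100% × 51% × 31% = 15.81% of Slate Energy Co.
Direct interest in Slate Energy Co: 14%.
Aggregating (R3): 2.58% + 7.7112% + 15.81% + 14% = 40.1012%.

40.1012%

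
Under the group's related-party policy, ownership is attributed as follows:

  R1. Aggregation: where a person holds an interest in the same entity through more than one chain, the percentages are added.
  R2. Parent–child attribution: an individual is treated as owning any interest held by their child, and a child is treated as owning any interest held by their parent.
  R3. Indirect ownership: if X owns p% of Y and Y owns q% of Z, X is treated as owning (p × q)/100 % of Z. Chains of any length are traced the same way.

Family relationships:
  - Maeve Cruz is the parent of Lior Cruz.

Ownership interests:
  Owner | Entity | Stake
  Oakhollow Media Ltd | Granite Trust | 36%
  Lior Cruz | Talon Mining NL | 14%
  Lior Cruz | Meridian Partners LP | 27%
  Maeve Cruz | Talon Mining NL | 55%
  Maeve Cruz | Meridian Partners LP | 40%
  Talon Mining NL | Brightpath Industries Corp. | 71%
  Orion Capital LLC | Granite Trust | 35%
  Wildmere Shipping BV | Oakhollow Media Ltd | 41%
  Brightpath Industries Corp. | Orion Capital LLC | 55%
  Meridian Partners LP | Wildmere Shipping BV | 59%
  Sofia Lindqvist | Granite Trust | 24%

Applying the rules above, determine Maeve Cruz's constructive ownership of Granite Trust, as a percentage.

By parent–child attribution (R2), Maeve Cruz is treated as also owning Lior Cruz's interest in Meridian Partners LP, giving 40% + 27% = 67%.
By parent–child attribution (R2), Maeve Cruz is treated as also owning Lior Cruz's interest in Talon Mining NL, giving 55% + 14% = 69%.
Chain via Meridian Partners LP → Wildmere Shipping BV → Oakhollow Media Ltd (R3): 67% × 59% × 41% × 36% = 5.834628% of Granite Trust.
Chain via Talon Mining NL → Brightpath Industries Corp. → Orion Capital LLC (R3): 69% × 71% × 55% × 35% = 9.430575% of Granite Trust.
Aggregating (R1): 5.834628% + 9.430575% = 15.265203%.

15.265203%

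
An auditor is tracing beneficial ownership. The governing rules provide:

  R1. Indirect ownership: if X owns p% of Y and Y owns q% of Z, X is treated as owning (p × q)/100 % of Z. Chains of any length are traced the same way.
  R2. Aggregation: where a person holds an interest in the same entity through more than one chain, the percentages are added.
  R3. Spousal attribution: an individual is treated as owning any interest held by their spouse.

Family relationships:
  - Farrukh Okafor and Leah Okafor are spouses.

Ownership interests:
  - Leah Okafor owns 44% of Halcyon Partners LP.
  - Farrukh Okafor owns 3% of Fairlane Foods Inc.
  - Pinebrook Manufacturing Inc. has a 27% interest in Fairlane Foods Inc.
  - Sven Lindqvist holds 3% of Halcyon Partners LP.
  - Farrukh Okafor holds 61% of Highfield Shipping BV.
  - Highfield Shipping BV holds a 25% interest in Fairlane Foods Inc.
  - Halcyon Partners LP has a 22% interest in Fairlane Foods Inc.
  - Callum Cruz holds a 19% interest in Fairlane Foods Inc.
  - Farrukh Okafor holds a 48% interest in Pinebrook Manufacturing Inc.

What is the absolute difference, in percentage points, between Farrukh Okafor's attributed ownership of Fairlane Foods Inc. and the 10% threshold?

30.89

By spousal attribution (R3), Farrukh Okafor is treated as owning Leah Okafor's 44% interest in Halcyon Partners LP.
Chain via Highfield Shipping BV (R1): 61% × 25% = 15.25% of Fairlane Foods Inc.
Chain via Pinebrook Manufacturing Inc. (R1): 48% × 27% = 12.96% of Fairlane Foods Inc.
Direct interest in Fairlane Foods Inc: 3%.
Chain via Halcyon Partners LP (R1): 44% × 22% = 9.68% of Fairlane Foods Inc.
Aggregating (R2): 15.25% + 12.96% + 3% + 9.68% = 40.89%.
40.89% exceeds the 10% threshold by 30.89 percentage points.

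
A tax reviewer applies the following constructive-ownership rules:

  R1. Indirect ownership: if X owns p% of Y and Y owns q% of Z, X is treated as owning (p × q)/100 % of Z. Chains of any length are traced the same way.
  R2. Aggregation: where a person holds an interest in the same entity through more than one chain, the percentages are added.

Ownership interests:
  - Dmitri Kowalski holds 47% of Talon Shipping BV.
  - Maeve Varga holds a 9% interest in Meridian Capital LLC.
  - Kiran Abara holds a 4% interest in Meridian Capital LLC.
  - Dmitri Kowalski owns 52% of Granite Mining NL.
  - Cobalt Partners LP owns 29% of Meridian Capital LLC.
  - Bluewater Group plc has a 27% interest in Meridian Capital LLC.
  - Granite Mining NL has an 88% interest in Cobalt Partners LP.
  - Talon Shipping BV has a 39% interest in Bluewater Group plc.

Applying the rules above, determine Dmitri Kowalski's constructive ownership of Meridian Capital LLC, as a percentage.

Chain via Granite Mining NL → Cobalt Partners LP (R1): 52% × 88% × 29% = 13.2704% of Meridian Capital LLC.
Chain via Talon Shipping BV → Bluewater Group plc (R1): 47% × 39% × 27% = 4.9491% of Meridian Capital LLC.
Aggregating (R2): 13.2704% + 4.9491% = 18.2195%.

18.2195%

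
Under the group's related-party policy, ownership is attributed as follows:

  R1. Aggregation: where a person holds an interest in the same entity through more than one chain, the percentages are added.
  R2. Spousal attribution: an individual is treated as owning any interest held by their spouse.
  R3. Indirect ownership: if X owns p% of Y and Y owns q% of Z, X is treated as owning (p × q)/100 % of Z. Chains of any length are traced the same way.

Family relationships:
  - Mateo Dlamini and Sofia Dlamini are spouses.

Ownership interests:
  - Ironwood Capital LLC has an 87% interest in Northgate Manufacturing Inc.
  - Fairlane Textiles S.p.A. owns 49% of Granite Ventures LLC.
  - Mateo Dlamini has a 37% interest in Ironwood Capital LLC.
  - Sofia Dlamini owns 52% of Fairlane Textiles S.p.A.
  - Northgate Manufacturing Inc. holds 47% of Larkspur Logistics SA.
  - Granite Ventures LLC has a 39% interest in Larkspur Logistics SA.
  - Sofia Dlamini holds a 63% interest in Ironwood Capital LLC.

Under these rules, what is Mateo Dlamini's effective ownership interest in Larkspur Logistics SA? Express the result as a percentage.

50.8272%

By spousal attribution (R2), Mateo Dlamini is treated as also owning Sofia Dlamini's interest in Ironwood Capital LLC, giving 37% + 63% = 100%.
By spousal attribution (R2), Mateo Dlamini is treated as owning Sofia Dlamini's 52% interest in Fairlane Textiles S.p.A.
Chain via Ironwood Capital LLC → Northgate Manufacturing Inc. (R3): 100% × 87% × 47% = 40.89% of Larkspur Logistics SA.
Chain via Fairlane Textiles S.p.A. → Granite Ventures LLC (R3): 52% × 49% × 39% = 9.9372% of Larkspur Logistics SA.
Aggregating (R1): 40.89% + 9.9372% = 50.8272%.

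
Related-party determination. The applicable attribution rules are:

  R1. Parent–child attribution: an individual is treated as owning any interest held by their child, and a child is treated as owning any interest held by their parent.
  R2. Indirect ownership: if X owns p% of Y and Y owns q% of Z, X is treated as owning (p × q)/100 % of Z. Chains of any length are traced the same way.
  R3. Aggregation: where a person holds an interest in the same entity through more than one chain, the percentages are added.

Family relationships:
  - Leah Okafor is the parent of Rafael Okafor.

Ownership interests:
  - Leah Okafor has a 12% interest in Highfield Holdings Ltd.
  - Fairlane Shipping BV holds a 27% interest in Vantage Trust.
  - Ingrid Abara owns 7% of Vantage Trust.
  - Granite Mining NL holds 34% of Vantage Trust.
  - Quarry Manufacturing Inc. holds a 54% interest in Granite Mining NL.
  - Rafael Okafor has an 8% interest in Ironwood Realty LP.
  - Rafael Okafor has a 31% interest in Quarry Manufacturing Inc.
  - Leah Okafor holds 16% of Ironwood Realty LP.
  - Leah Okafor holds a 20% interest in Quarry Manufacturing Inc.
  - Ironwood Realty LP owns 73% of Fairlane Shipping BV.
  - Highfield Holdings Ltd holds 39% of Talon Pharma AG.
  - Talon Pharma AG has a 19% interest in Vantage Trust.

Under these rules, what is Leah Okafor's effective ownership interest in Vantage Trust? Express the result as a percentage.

By parent–child attribution (R1), Leah Okafor is treated as also owning Rafael Okafor's interest in Ironwood Realty LP, giving 16% + 8% = 24%.
By parent–child attribution (R1), Leah Okafor is treated as also owning Rafael Okafor's interest in Quarry Manufacturing Inc, giving 20% + 31% = 51%.
Chain via Highfield Holdings Ltd → Talon Pharma AG (R2): 12% × 39% × 19% = 0.8892% of Vantage Trust.
Chain via Ironwood Realty LP → Fairlane Shipping BV (R2): 24% × 73% × 27% = 4.7304% of Vantage Trust.
Chain via Quarry Manufacturing Inc. → Granite Mining NL (R2): 51% × 54% × 34% = 9.3636% of Vantage Trust.
Aggregating (R3): 0.8892% + 4.7304% + 9.3636% = 14.9832%.

14.9832%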